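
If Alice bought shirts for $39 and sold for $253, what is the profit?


Selling price = $253
Cost price = $39
Profit = selling price - cost price:
Profit = $253 - $39 = $214

$214


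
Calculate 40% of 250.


Convert percentage to decimal:
40% = 0.4
Multiply:
250 x 0.4 = 100

100


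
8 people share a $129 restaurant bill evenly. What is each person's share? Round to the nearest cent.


Total bill: $129
Number of people: 8
Each pays: $129 / 8 = $16.125 ≈ $16.13

$16.13


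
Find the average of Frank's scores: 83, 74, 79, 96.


Add the scores:
83 + 74 + 79 + 96 = 332
Divide by the number of tests:
332 / 4 = 83

83


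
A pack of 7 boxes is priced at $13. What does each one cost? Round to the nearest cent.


Total cost: $13
Number of items: 7
Unit price: $13 / 7 = $1.8571... ≈ $1.86

$1.86


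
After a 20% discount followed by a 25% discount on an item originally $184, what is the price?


First discount:
20% of $184 = $36.80
Price after first discount:
$184 - $36.80 = $147.20
Second discount:
25% of $147.20 = $36.80
Final price:
$147.20 - $36.80 = $110.40

$110.40


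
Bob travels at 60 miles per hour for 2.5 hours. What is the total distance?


Use the formula: distance = speed x time
Speed = 60 mph, Time = 2.5 hours
60 x 2.5 = 150 miles

150 miles


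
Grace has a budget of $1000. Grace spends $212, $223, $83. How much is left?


Add up expenses:
$212 + $223 + $83 = $518
Subtract from budget:
$1000 - $518 = $482

$482


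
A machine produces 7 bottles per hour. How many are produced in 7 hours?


Production rate: 7 bottles per hour
Time: 7 hours
Total: 7 x 7 = 49 bottles

49 bottles


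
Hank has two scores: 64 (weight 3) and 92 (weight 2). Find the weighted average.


Weighted sum:
3 x 64 + 2 x 92 = 376
Total weight:
3 + 2 = 5
Weighted average:
376 / 5 = 75.2

75.2


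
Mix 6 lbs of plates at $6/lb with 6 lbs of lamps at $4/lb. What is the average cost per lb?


Cost of plates:
6 x $6 = $36
Cost of lamps:
6 x $4 = $24
Total cost: $36 + $24 = $60
Total weight: 12 lbs
Average: $60 / 12 = $5/lb

$5/lb


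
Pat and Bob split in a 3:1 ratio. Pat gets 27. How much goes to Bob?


Find the multiplier:
27 / 3 = 9
Apply to Bob's share:
1 x 9 = 9

9


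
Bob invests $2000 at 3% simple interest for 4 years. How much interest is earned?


Use the formula I = P x R x T / 100
P x R x T = 2000 x 3 x 4 = 24000
I = 24000 / 100 = $240

$240


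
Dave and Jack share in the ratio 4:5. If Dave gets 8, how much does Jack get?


Find the multiplier:
8 / 4 = 2
Apply to Jack's share:
5 x 2 = 10

10


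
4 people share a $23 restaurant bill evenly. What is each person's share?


Total bill: $23
Number of people: 4
Each pays: $23 / 4 = $5.75

$5.75


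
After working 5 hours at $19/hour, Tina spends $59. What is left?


Calculate earnings:
5 x $19 = $95
Subtract spending:
$95 - $59 = $36

$36


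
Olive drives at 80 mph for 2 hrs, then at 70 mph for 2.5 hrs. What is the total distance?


Leg 1 distance:
80 x 2 = 160 miles
Leg 2 distance:
70 x 2.5 = 175 miles
Total distance:
160 + 175 = 335 miles

335 miles


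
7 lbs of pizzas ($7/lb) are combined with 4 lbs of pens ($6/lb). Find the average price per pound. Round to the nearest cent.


Cost of pizzas:
7 x $7 = $49
Cost of pens:
4 x $6 = $24
Total cost: $49 + $24 = $73
Total weight: 11 lbs
Average: $73 / 11 = $6.6363... ≈ $6.64/lb

$6.64/lb


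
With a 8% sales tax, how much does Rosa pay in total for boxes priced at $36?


Calculate the tax:
8% of $36 = $2.88
Add tax to price:
$36 + $2.88 = $38.88

$38.88


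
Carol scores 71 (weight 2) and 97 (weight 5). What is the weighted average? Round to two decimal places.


Weighted sum:
2 x 71 + 5 x 97 = 627
Total weight:
2 + 5 = 7
Weighted average:
627 / 7 = 89.5714... ≈ 89.57

89.57


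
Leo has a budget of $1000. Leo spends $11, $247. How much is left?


Add up expenses:
$11 + $247 = $258
Subtract from budget:
$1000 - $258 = $742

$742


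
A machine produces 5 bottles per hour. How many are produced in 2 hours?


Production rate: 5 bottles per hour
Time: 2 hours
Total: 5 x 2 = 10 bottles

10 bottles


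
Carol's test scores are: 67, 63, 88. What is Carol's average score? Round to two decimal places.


Add the scores:
67 + 63 + 88 = 218
Divide by the number of tests:
218 / 3 = 72.6666... ≈ 72.67

72.67


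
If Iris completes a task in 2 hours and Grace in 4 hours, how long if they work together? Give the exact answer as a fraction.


Iris's rate: 1/2 of the job per hour
Grace's rate: 1/4 of the job per hour
Combined rate: 1/2 + 1/4 = 3/4 per hour
Time = 1 / (3/4) = 4/3 hours (≈ 1.33 hours)

4/3 hours


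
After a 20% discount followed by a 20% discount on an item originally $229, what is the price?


First discount:
20% of $229 = $45.80
Price after first discount:
$229 - $45.80 = $183.20
Second discount:
20% of $183.20 = $36.64
Final price:
$183.20 - $36.64 = $146.56

$146.56


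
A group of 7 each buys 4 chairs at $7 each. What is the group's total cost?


Cost per person:
4 x $7 = $28
Group total:
7 x $28 = $196

$196


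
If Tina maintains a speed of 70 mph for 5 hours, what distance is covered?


Use the formula: distance = speed x time
Speed = 70 mph, Time = 5 hours
70 x 5 = 350 miles

350 miles


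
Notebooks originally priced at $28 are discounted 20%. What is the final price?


Calculate the discount amount:
20% of $28 = $5.60
Subtract from original:
$28 - $5.60 = $22.40

$22.40


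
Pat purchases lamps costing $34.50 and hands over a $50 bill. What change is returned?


Start with the amount paid:
$50
Subtract the price:
$50 - $34.50 = $15.50

$15.50


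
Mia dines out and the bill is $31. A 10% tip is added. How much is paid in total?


Calculate the tip:
10% of $31 = $3.10
Add tip to meal cost:
$31 + $3.10 = $34.10

$34.10


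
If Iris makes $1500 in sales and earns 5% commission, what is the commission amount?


Convert rate to decimal:
5% = 0.05
Multiply by sales:
$1500 x 0.05 = $75

$75


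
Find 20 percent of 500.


Convert percentage to decimal:
20% = 0.2
Multiply:
500 x 0.2 = 100

100


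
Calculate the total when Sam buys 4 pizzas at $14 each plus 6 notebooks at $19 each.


Cost of pizzas:
4 x $14 = $56
Cost of notebooks:
6 x $19 = $114
Add both:
$56 + $114 = $170

$170


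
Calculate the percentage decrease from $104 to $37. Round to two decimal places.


Find the absolute change:
|37 - 104| = 67
Divide by original and multiply by 100:
67 / 104 x 100 = 64.4230...% ≈ 64.42%

64.42%


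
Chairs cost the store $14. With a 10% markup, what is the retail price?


Calculate the markup amount:
10% of $14 = $1.40
Add to cost:
$14 + $1.40 = $15.40

$15.40


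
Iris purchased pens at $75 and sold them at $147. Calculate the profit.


Selling price = $147
Cost price = $75
Profit = selling price - cost price:
Profit = $147 - $75 = $72

$72


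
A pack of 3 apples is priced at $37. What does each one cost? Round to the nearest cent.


Total cost: $37
Number of items: 3
Unit price: $37 / 3 = $12.3333... ≈ $12.33

$12.33


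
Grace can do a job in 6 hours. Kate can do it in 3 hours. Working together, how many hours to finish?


Grace's rate: 1/6 of the job per hour
Kate's rate: 1/3 of the job per hour
Combined rate: 1/6 + 1/3 = 1/2 per hour
Time = 1 / (1/2) = 2 hours

2 hours


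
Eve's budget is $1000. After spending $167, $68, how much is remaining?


Add up expenses:
$167 + $68 = $235
Subtract from budget:
$1000 - $235 = $765

$765


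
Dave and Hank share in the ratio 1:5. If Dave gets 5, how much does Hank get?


Find the multiplier:
5 / 1 = 5
Apply to Hank's share:
5 x 5 = 25

25


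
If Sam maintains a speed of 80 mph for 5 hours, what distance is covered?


Use the formula: distance = speed x time
Speed = 80 mph, Time = 5 hours
80 x 5 = 400 miles

400 miles


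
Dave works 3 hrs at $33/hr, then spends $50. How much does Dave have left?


Calculate earnings:
3 x $33 = $99
Subtract spending:
$99 - $50 = $49

$49


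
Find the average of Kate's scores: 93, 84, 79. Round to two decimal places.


Add the scores:
93 + 84 + 79 = 256
Divide by the number of tests:
256 / 3 = 85.3333... ≈ 85.33

85.33


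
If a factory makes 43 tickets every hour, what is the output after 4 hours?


Production rate: 43 tickets per hour
Time: 4 hours
Total: 43 x 4 = 172 tickets

172 tickets


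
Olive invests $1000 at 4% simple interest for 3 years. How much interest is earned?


Use the formula I = P x R x T / 100
P x R x T = 1000 x 4 x 3 = 12000
I = 12000 / 100 = $120

$120


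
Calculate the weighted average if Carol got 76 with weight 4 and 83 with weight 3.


Weighted sum:
4 x 76 + 3 x 83 = 553
Total weight:
4 + 3 = 7
Weighted average:
553 / 7 = 79

79


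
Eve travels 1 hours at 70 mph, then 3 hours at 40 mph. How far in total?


Leg 1 distance:
70 x 1 = 70 miles
Leg 2 distance:
40 x 3 = 120 miles
Total distance:
70 + 120 = 190 miles

190 miles


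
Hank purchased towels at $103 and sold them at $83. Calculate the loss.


Selling price = $83
Cost price = $103
Loss = cost price - selling price:
Loss = $103 - $83 = $20

$20


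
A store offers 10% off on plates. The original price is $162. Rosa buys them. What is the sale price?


Calculate the discount amount:
10% of $162 = $16.20
Subtract from original:
$162 - $16.20 = $145.80

$145.80


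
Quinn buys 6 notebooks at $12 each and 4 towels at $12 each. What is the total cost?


Cost of notebooks:
6 x $12 = $72
Cost of towels:
4 x $12 = $48
Add both:
$72 + $48 = $120

$120


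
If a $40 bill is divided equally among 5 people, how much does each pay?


Total bill: $40
Number of people: 5
Each pays: $40 / 5 = $8

$8


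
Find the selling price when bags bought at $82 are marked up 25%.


Calculate the markup amount:
25% of $82 = $20.50
Add to cost:
$82 + $20.50 = $102.50

$102.50


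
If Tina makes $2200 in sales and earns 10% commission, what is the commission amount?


Convert rate to decimal:
10% = 0.1
Multiply by sales:
$2200 x 0.1 = $220

$220


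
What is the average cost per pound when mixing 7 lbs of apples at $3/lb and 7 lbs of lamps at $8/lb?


Cost of apples:
7 x $3 = $21
Cost of lamps:
7 x $8 = $56
Total cost: $21 + $56 = $77
Total weight: 14 lbs
Average: $77 / 14 = $5.50/lb

$5.50/lb


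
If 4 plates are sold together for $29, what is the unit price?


Total cost: $29
Number of items: 4
Unit price: $29 / 4 = $7.25

$7.25


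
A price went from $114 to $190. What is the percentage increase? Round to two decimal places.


Find the absolute change:
|190 - 114| = 76
Divide by original and multiply by 100:
76 / 114 x 100 = 66.6666...% ≈ 66.67%

66.67%


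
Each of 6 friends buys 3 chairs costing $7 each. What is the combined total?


Cost per person:
3 x $7 = $21
Group total:
6 x $21 = $126

$126


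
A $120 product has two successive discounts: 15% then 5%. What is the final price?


First discount:
15% of $120 = $18
Price after first discount:
$120 - $18 = $102
Second discount:
5% of $102 = $5.10
Final price:
$102 - $5.10 = $96.90

$96.90


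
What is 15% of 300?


Convert percentage to decimal:
15% = 0.15
Multiply:
300 x 0.15 = 45

45


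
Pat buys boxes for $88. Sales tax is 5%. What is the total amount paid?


Calculate the tax:
5% of $88 = $4.40
Add tax to price:
$88 + $4.40 = $92.40

$92.40


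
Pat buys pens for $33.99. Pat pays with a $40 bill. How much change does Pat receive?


Start with the amount paid:
$40
Subtract the price:
$40 - $33.99 = $6.01

$6.01


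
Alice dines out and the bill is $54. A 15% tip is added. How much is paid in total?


Calculate the tip:
15% of $54 = $8.10
Add tip to meal cost:
$54 + $8.10 = $62.10

$62.10


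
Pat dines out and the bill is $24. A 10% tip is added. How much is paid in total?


Calculate the tip:
10% of $24 = $2.40
Add tip to meal cost:
$24 + $2.40 = $26.40

$26.40


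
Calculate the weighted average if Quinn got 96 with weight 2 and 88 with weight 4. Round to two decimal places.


Weighted sum:
2 x 96 + 4 x 88 = 544
Total weight:
2 + 4 = 6
Weighted average:
544 / 6 = 90.6666... ≈ 90.67

90.67


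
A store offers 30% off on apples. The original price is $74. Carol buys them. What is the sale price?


Calculate the discount amount:
30% of $74 = $22.20
Subtract from original:
$74 - $22.20 = $51.80

$51.80


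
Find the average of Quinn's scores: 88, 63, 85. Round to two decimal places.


Add the scores:
88 + 63 + 85 = 236
Divide by the number of tests:
236 / 3 = 78.6666... ≈ 78.67

78.67


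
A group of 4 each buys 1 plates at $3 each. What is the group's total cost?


Cost per person:
1 x $3 = $3
Group total:
4 x $3 = $12

$12


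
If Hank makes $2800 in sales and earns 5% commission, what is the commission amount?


Convert rate to decimal:
5% = 0.05
Multiply by sales:
$2800 x 0.05 = $140

$140


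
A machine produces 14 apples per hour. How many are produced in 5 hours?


Production rate: 14 apples per hour
Time: 5 hours
Total: 14 x 5 = 70 apples

70 apples


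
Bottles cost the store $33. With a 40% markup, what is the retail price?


Calculate the markup amount:
40% of $33 = $13.20
Add to cost:
$33 + $13.20 = $46.20

$46.20


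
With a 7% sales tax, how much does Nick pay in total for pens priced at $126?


Calculate the tax:
7% of $126 = $8.82
Add tax to price:
$126 + $8.82 = $134.82

$134.82


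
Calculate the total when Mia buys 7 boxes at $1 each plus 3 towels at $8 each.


Cost of boxes:
7 x $1 = $7
Cost of towels:
3 x $8 = $24
Add both:
$7 + $24 = $31

$31


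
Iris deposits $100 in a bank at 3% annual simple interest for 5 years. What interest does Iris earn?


Use the formula I = P x R x T / 100
P x R x T = 100 x 3 x 5 = 1500
I = 1500 / 100 = $15

$15


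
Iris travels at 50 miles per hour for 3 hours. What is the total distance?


Use the formula: distance = speed x time
Speed = 50 mph, Time = 3 hours
50 x 3 = 150 miles

150 miles


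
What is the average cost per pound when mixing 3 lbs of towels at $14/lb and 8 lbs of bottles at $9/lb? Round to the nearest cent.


Cost of towels:
3 x $14 = $42
Cost of bottles:
8 x $9 = $72
Total cost: $42 + $72 = $114
Total weight: 11 lbs
Average: $114 / 11 = $10.3636... ≈ $10.36/lb

$10.36/lb


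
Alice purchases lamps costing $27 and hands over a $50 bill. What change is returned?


Start with the amount paid:
$50
Subtract the price:
$50 - $27 = $23

$23


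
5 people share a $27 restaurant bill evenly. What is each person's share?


Total bill: $27
Number of people: 5
Each pays: $27 / 5 = $5.40

$5.40


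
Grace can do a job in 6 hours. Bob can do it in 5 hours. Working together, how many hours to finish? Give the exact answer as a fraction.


Grace's rate: 1/6 of the job per hour
Bob's rate: 1/5 of the job per hour
Combined rate: 1/6 + 1/5 = 11/30 per hour
Time = 1 / (11/30) = 30/11 hours (≈ 2.73 hours)

30/11 hours


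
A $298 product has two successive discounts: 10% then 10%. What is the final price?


First discount:
10% of $298 = $29.80
Price after first discount:
$298 - $29.80 = $268.20
Second discount:
10% of $268.20 = $26.82
Final price:
$268.20 - $26.82 = $241.38

$241.38


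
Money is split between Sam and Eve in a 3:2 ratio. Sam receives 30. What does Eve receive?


Find the multiplier:
30 / 3 = 10
Apply to Eve's share:
2 x 10 = 20

20


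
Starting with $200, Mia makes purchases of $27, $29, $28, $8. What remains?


Add up expenses:
$27 + $29 + $28 + $8 = $92
Subtract from budget:
$200 - $92 = $108

$108


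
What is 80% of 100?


Convert percentage to decimal:
80% = 0.8
Multiply:
100 x 0.8 = 80

80


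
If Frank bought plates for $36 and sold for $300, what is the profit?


Selling price = $300
Cost price = $36
Profit = selling price - cost price:
Profit = $300 - $36 = $264

$264


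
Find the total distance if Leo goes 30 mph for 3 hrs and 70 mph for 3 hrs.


Leg 1 distance:
30 x 3 = 90 miles
Leg 2 distance:
70 x 3 = 210 miles
Total distance:
90 + 210 = 300 miles

300 miles


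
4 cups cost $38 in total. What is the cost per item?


Total cost: $38
Number of items: 4
Unit price: $38 / 4 = $9.50

$9.50


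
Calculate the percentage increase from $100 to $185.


Find the absolute change:
|185 - 100| = 85
Divide by original and multiply by 100:
85 / 100 x 100 = 85%

85%


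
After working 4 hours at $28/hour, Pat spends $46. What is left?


Calculate earnings:
4 x $28 = $112
Subtract spending:
$112 - $46 = $66

$66


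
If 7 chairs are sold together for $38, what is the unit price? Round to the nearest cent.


Total cost: $38
Number of items: 7
Unit price: $38 / 7 = $5.4285... ≈ $5.43

$5.43


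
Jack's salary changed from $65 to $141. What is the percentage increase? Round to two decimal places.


Find the absolute change:
|141 - 65| = 76
Divide by original and multiply by 100:
76 / 65 x 100 = 116.9230...% ≈ 116.92%

116.92%


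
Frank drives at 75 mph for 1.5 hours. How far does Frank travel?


Use the formula: distance = speed x time
Speed = 75 mph, Time = 1.5 hours
75 x 1.5 = 112.5 miles

112.5 miles


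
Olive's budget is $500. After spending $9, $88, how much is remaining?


Add up expenses:
$9 + $88 = $97
Subtract from budget:
$500 - $97 = $403

$403


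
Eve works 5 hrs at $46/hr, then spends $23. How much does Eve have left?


Calculate earnings:
5 x $46 = $230
Subtract spending:
$230 - $23 = $207

$207


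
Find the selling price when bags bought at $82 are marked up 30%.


Calculate the markup amount:
30% of $82 = $24.60
Add to cost:
$82 + $24.60 = $106.60

$106.60


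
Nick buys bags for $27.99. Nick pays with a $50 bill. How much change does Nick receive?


Start with the amount paid:
$50
Subtract the price:
$50 - $27.99 = $22.01

$22.01


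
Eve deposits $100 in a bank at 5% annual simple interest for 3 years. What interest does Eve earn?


Use the formula I = P x R x T / 100
P x R x T = 100 x 5 x 3 = 1500
I = 1500 / 100 = $15

$15


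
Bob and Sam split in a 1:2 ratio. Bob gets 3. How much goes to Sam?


Find the multiplier:
3 / 1 = 3
Apply to Sam's share:
2 x 3 = 6

6


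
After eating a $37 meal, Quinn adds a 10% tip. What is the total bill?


Calculate the tip:
10% of $37 = $3.70
Add tip to meal cost:
$37 + $3.70 = $40.70

$40.70


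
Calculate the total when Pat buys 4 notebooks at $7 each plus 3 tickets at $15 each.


Cost of notebooks:
4 x $7 = $28
Cost of tickets:
3 x $15 = $45
Add both:
$28 + $45 = $73

$73


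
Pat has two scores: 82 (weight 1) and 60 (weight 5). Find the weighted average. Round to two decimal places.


Weighted sum:
1 x 82 + 5 x 60 = 382
Total weight:
1 + 5 = 6
Weighted average:
382 / 6 = 63.6666... ≈ 63.67

63.67


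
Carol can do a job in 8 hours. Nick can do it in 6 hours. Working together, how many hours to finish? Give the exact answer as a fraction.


Carol's rate: 1/8 of the job per hour
Nick's rate: 1/6 of the job per hour
Combined rate: 1/8 + 1/6 = 7/24 per hour
Time = 1 / (7/24) = 24/7 hours (≈ 3.43 hours)

24/7 hours


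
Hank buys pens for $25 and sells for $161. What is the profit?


Selling price = $161
Cost price = $25
Profit = selling price - cost price:
Profit = $161 - $25 = $136

$136


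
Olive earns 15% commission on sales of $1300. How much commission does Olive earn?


Convert rate to decimal:
15% = 0.15
Multiply by sales:
$1300 x 0.15 = $195

$195


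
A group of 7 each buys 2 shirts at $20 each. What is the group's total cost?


Cost per person:
2 x $20 = $40
Group total:
7 x $40 = $280

$280


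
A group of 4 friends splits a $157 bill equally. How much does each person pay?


Total bill: $157
Number of people: 4
Each pays: $157 / 4 = $39.25

$39.25


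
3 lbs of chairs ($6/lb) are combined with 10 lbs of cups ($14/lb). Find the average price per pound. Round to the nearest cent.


Cost of chairs:
3 x $6 = $18
Cost of cups:
10 x $14 = $140
Total cost: $18 + $140 = $158
Total weight: 13 lbs
Average: $158 / 13 = $12.1538... ≈ $12.15/lb

$12.15/lb


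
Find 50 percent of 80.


Convert percentage to decimal:
50% = 0.5
Multiply:
80 x 0.5 = 40

40


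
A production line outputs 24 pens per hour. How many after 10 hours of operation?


Production rate: 24 pens per hour
Time: 10 hours
Total: 24 x 10 = 240 pens

240 pens


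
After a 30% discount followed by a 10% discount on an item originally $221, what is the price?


First discount:
30% of $221 = $66.30
Price after first discount:
$221 - $66.30 = $154.70
Second discount:
10% of $154.70 = $15.47
Final price:
$154.70 - $15.47 = $139.23

$139.23


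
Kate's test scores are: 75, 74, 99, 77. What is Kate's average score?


Add the scores:
75 + 74 + 99 + 77 = 325
Divide by the number of tests:
325 / 4 = 81.25

81.25


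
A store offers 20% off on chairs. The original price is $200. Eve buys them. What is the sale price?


Calculate the discount amount:
20% of $200 = $40
Subtract from original:
$200 - $40 = $160

$160


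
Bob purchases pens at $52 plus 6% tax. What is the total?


Calculate the tax:
6% of $52 = $3.12
Add tax to price:
$52 + $3.12 = $55.12

$55.12


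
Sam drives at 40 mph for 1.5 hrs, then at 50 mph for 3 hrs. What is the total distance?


Leg 1 distance:
40 x 1.5 = 60 miles
Leg 2 distance:
50 x 3 = 150 miles
Total distance:
60 + 150 = 210 miles

210 miles


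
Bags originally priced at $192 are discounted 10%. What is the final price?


Calculate the discount amount:
10% of $192 = $19.20
Subtract from original:
$192 - $19.20 = $172.80

$172.80


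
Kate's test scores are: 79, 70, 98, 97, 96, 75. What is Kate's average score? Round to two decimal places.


Add the scores:
79 + 70 + 98 + 97 + 96 + 75 = 515
Divide by the number of tests:
515 / 6 = 85.8333... ≈ 85.83

85.83


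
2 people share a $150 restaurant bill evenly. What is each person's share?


Total bill: $150
Number of people: 2
Each pays: $150 / 2 = $75

$75


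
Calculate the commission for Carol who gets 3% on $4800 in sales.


Convert rate to decimal:
3% = 0.03
Multiply by sales:
$4800 x 0.03 = $144

$144


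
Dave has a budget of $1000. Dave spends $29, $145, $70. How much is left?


Add up expenses:
$29 + $145 + $70 = $244
Subtract from budget:
$1000 - $244 = $756

$756


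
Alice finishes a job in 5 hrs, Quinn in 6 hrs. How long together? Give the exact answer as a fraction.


Alice's rate: 1/5 of the job per hour
Quinn's rate: 1/6 of the job per hour
Combined rate: 1/5 + 1/6 = 11/30 per hour
Time = 1 / (11/30) = 30/11 hours (≈ 2.73 hours)

30/11 hours


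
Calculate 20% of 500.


Convert percentage to decimal:
20% = 0.2
Multiply:
500 x 0.2 = 100

100


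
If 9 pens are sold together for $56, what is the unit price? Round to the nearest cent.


Total cost: $56
Number of items: 9
Unit price: $56 / 9 = $6.2222... ≈ $6.22

$6.22


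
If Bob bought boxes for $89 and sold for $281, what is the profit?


Selling price = $281
Cost price = $89
Profit = selling price - cost price:
Profit = $281 - $89 = $192

$192


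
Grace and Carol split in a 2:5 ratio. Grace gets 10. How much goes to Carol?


Find the multiplier:
10 / 2 = 5
Apply to Carol's share:
5 x 5 = 25

25


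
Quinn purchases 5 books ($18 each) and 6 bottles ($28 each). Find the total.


Cost of books:
5 x $18 = $90
Cost of bottles:
6 x $28 = $168
Add both:
$90 + $168 = $258

$258


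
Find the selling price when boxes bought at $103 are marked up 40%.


Calculate the markup amount:
40% of $103 = $41.20
Add to cost:
$103 + $41.20 = $144.20

$144.20


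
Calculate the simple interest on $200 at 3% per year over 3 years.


Use the formula I = P x R x T / 100
P x R x T = 200 x 3 x 3 = 1800
I = 1800 / 100 = $18

$18


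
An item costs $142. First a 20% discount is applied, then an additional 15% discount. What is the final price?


First discount:
20% of $142 = $28.40
Price after first discount:
$142 - $28.40 = $113.60
Second discount:
15% of $113.60 = $17.04
Final price:
$113.60 - $17.04 = $96.56

$96.56


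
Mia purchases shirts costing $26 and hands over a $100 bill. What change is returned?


Start with the amount paid:
$100
Subtract the price:
$100 - $26 = $74

$74


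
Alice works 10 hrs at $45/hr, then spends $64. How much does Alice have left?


Calculate earnings:
10 x $45 = $450
Subtract spending:
$450 - $64 = $386

$386


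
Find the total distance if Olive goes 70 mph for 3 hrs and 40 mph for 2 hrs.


Leg 1 distance:
70 x 3 = 210 miles
Leg 2 distance:
40 x 2 = 80 miles
Total distance:
210 + 80 = 290 miles

290 miles


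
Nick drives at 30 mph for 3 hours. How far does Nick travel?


Use the formula: distance = speed x time
Speed = 30 mph, Time = 3 hours
30 x 3 = 90 miles

90 miles


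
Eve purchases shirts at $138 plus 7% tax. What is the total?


Calculate the tax:
7% of $138 = $9.66
Add tax to price:
$138 + $9.66 = $147.66

$147.66


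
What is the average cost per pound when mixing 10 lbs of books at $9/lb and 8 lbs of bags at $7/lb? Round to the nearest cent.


Cost of books:
10 x $9 = $90
Cost of bags:
8 x $7 = $56
Total cost: $90 + $56 = $146
Total weight: 18 lbs
Average: $146 / 18 = $8.1111... ≈ $8.11/lb

$8.11/lb


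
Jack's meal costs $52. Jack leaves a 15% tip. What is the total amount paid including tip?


Calculate the tip:
15% of $52 = $7.80
Add tip to meal cost:
$52 + $7.80 = $59.80

$59.80


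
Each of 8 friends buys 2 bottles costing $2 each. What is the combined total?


Cost per person:
2 x $2 = $4
Group total:
8 x $4 = $32

$32


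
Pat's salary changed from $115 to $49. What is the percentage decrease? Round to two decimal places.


Find the absolute change:
|49 - 115| = 66
Divide by original and multiply by 100:
66 / 115 x 100 = 57.3913...% ≈ 57.39%

57.39%


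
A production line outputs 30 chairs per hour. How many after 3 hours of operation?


Production rate: 30 chairs per hour
Time: 3 hours
Total: 30 x 3 = 90 chairs

90 chairs


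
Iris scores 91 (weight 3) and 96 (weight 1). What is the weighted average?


Weighted sum:
3 x 91 + 1 x 96 = 369
Total weight:
3 + 1 = 4
Weighted average:
369 / 4 = 92.25

92.25


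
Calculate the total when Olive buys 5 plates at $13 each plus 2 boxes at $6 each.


Cost of plates:
5 x $13 = $65
Cost of boxes:
2 x $6 = $12
Add both:
$65 + $12 = $77

$77


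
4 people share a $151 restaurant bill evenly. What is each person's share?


Total bill: $151
Number of people: 4
Each pays: $151 / 4 = $37.75

$37.75


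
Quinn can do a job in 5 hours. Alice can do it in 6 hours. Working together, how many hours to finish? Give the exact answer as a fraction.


Quinn's rate: 1/5 of the job per hour
Alice's rate: 1/6 of the job per hour
Combined rate: 1/5 + 1/6 = 11/30 per hour
Time = 1 / (11/30) = 30/11 hours (≈ 2.73 hours)

30/11 hours


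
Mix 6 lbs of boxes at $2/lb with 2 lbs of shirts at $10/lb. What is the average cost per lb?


Cost of boxes:
6 x $2 = $12
Cost of shirts:
2 x $10 = $20
Total cost: $12 + $20 = $32
Total weight: 8 lbs
Average: $32 / 8 = $4/lb

$4/lb


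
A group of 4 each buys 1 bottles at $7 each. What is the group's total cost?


Cost per person:
1 x $7 = $7
Group total:
4 x $7 = $28

$28


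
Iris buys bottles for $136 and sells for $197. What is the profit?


Selling price = $197
Cost price = $136
Profit = selling price - cost price:
Profit = $197 - $136 = $61

$61


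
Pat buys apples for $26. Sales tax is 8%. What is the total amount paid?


Calculate the tax:
8% of $26 = $2.08
Add tax to price:
$26 + $2.08 = $28.08

$28.08


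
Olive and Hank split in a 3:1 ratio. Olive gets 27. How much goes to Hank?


Find the multiplier:
27 / 3 = 9
Apply to Hank's share:
1 x 9 = 9

9


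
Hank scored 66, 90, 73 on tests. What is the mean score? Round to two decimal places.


Add the scores:
66 + 90 + 73 = 229
Divide by the number of tests:
229 / 3 = 76.3333... ≈ 76.33

76.33


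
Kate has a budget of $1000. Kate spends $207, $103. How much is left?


Add up expenses:
$207 + $103 = $310
Subtract from budget:
$1000 - $310 = $690

$690


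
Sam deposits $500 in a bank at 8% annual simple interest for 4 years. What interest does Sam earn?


Use the formula I = P x R x T / 100
P x R x T = 500 x 8 x 4 = 16000
I = 16000 / 100 = $160

$160


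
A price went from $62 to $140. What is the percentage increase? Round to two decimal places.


Find the absolute change:
|140 - 62| = 78
Divide by original and multiply by 100:
78 / 62 x 100 = 125.8064...% ≈ 125.81%

125.81%


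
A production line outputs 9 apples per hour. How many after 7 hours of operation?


Production rate: 9 apples per hour
Time: 7 hours
Total: 9 x 7 = 63 apples

63 apples


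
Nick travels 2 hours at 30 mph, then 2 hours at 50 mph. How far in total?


Leg 1 distance:
30 x 2 = 60 miles
Leg 2 distance:
50 x 2 = 100 miles
Total distance:
60 + 100 = 160 miles

160 miles


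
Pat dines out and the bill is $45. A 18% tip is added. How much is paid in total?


Calculate the tip:
18% of $45 = $8.10
Add tip to meal cost:
$45 + $8.10 = $53.10

$53.10


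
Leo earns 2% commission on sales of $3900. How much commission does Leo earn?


Convert rate to decimal:
2% = 0.02
Multiply by sales:
$3900 x 0.02 = $78

$78


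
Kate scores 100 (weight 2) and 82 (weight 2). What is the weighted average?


Weighted sum:
2 x 100 + 2 x 82 = 364
Total weight:
2 + 2 = 4
Weighted average:
364 / 4 = 91

91


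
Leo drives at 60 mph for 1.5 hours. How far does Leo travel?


Use the formula: distance = speed x time
Speed = 60 mph, Time = 1.5 hours
60 x 1.5 = 90 miles

90 miles


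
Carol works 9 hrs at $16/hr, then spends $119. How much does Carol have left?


Calculate earnings:
9 x $16 = $144
Subtract spending:
$144 - $119 = $25

$25


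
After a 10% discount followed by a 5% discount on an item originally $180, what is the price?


First discount:
10% of $180 = $18
Price after first discount:
$180 - $18 = $162
Second discount:
5% of $162 = $8.10
Final price:
$162 - $8.10 = $153.90

$153.90


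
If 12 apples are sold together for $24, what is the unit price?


Total cost: $24
Number of items: 12
Unit price: $24 / 12 = $2

$2


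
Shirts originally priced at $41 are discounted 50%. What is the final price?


Calculate the discount amount:
50% of $41 = $20.50
Subtract from original:
$41 - $20.50 = $20.50

$20.50


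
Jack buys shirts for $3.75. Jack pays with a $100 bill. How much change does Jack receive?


Start with the amount paid:
$100
Subtract the price:
$100 - $3.75 = $96.25

$96.25


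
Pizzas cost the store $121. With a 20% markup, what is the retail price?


Calculate the markup amount:
20% of $121 = $24.20
Add to cost:
$121 + $24.20 = $145.20

$145.20


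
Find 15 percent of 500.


Convert percentage to decimal:
15% = 0.15
Multiply:
500 x 0.15 = 75

75


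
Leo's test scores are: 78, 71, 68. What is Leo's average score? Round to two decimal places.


Add the scores:
78 + 71 + 68 = 217
Divide by the number of tests:
217 / 3 = 72.3333... ≈ 72.33

72.33


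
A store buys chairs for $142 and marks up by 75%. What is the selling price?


Calculate the markup amount:
75% of $142 = $106.50
Add to cost:
$142 + $106.50 = $248.50

$248.50


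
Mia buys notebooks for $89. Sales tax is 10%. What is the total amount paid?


Calculate the tax:
10% of $89 = $8.90
Add tax to price:
$89 + $8.90 = $97.90

$97.90


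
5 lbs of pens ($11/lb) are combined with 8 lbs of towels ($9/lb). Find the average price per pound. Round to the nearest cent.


Cost of pens:
5 x $11 = $55
Cost of towels:
8 x $9 = $72
Total cost: $55 + $72 = $127
Total weight: 13 lbs
Average: $127 / 13 = $9.7692... ≈ $9.77/lb

$9.77/lb


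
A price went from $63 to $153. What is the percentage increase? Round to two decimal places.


Find the absolute change:
|153 - 63| = 90
Divide by original and multiply by 100:
90 / 63 x 100 = 142.8571...% ≈ 142.86%

142.86%


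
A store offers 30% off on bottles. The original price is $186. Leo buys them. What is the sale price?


Calculate the discount amount:
30% of $186 = $55.80
Subtract from original:
$186 - $55.80 = $130.20

$130.20


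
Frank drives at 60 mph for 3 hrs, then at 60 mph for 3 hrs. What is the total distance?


Leg 1 distance:
60 x 3 = 180 miles
Leg 2 distance:
60 x 3 = 180 miles
Total distance:
180 + 180 = 360 miles

360 miles


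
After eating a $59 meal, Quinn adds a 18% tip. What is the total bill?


Calculate the tip:
18% of $59 = $10.62
Add tip to meal cost:
$59 + $10.62 = $69.62

$69.62


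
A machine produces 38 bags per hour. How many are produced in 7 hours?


Production rate: 38 bags per hour
Time: 7 hours
Total: 38 x 7 = 266 bags

266 bags


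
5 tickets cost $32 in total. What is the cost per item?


Total cost: $32
Number of items: 5
Unit price: $32 / 5 = $6.40

$6.40


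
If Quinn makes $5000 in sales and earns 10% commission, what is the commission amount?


Convert rate to decimal:
10% = 0.1
Multiply by sales:
$5000 x 0.1 = $500

$500


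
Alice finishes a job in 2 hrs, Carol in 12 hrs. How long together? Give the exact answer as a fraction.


Alice's rate: 1/2 of the job per hour
Carol's rate: 1/12 of the job per hour
Combined rate: 1/2 + 1/12 = 7/12 per hour
Time = 1 / (7/12) = 12/7 hours (≈ 1.71 hours)

12/7 hours


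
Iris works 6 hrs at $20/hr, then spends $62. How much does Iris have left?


Calculate earnings:
6 x $20 = $120
Subtract spending:
$120 - $62 = $58

$58


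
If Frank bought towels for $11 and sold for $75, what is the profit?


Selling price = $75
Cost price = $11
Profit = selling price - cost price:
Profit = $75 - $11 = $64

$64


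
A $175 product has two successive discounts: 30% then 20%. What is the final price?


First discount:
30% of $175 = $52.50
Price after first discount:
$175 - $52.50 = $122.50
Second discount:
20% of $122.50 = $24.50
Final price:
$122.50 - $24.50 = $98

$98


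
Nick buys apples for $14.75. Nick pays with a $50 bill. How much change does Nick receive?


Start with the amount paid:
$50
Subtract the price:
$50 - $14.75 = $35.25

$35.25


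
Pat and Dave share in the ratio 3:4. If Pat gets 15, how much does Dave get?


Find the multiplier:
15 / 3 = 5
Apply to Dave's share:
4 x 5 = 20

20


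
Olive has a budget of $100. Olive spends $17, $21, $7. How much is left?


Add up expenses:
$17 + $21 + $7 = $45
Subtract from budget:
$100 - $45 = $55

$55


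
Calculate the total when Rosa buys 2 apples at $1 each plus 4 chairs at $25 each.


Cost of apples:
2 x $1 = $2
Cost of chairs:
4 x $25 = $100
Add both:
$2 + $100 = $102

$102


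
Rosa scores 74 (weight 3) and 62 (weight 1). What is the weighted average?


Weighted sum:
3 x 74 + 1 x 62 = 284
Total weight:
3 + 1 = 4
Weighted average:
284 / 4 = 71

71


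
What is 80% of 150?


Convert percentage to decimal:
80% = 0.8
Multiply:
150 x 0.8 = 120

120


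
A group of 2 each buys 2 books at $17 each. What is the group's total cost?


Cost per person:
2 x $17 = $34
Group total:
2 x $34 = $68

$68


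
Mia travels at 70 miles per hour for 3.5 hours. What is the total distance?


Use the formula: distance = speed x time
Speed = 70 mph, Time = 3.5 hours
70 x 3.5 = 245 miles

245 miles


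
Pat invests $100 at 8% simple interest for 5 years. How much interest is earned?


Use the formula I = P x R x T / 100
P x R x T = 100 x 8 x 5 = 4000
I = 4000 / 100 = $40

$40


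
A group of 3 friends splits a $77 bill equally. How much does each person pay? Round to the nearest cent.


Total bill: $77
Number of people: 3
Each pays: $77 / 3 = $25.6666... ≈ $25.67

$25.67


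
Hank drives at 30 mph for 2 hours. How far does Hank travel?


Use the formula: distance = speed x time
Speed = 30 mph, Time = 2 hours
30 x 2 = 60 miles

60 miles


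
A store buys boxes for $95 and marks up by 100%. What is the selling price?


Calculate the markup amount:
100% of $95 = $95
Add to cost:
$95 + $95 = $190

$190


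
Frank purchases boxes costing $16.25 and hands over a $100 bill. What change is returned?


Start with the amount paid:
$100
Subtract the price:
$100 - $16.25 = $83.75

$83.75


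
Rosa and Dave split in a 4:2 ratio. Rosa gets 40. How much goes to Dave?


Find the multiplier:
40 / 4 = 10
Apply to Dave's share:
2 x 10 = 20

20


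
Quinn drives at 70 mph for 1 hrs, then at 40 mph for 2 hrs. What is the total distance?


Leg 1 distance:
70 x 1 = 70 miles
Leg 2 distance:
40 x 2 = 80 miles
Total distance:
70 + 80 = 150 miles

150 miles


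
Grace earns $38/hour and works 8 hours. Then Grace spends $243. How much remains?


Calculate earnings:
8 x $38 = $304
Subtract spending:
$304 - $243 = $61

$61


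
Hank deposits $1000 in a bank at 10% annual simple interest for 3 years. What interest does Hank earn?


Use the formula I = P x R x T / 100
P x R x T = 1000 x 10 x 3 = 30000
I = 30000 / 100 = $300

$300


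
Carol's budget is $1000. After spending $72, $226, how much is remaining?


Add up expenses:
$72 + $226 = $298
Subtract from budget:
$1000 - $298 = $702

$702


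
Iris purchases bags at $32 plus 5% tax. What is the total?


Calculate the tax:
5% of $32 = $1.60
Add tax to price:
$32 + $1.60 = $33.60

$33.60


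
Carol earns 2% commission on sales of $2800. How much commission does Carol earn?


Convert rate to decimal:
2% = 0.02
Multiply by sales:
$2800 x 0.02 = $56

$56


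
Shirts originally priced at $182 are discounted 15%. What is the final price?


Calculate the discount amount:
15% of $182 = $27.30
Subtract from original:
$182 - $27.30 = $154.70

$154.70


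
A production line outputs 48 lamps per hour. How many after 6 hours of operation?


Production rate: 48 lamps per hour
Time: 6 hours
Total: 48 x 6 = 288 lamps

288 lamps


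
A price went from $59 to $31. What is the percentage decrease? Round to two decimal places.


Find the absolute change:
|31 - 59| = 28
Divide by original and multiply by 100:
28 / 59 x 100 = 47.4576...% ≈ 47.46%

47.46%


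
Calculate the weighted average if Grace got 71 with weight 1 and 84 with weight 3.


Weighted sum:
1 x 71 + 3 x 84 = 323
Total weight:
1 + 3 = 4
Weighted average:
323 / 4 = 80.75

80.75


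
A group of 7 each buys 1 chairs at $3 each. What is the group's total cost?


Cost per person:
1 x $3 = $3
Group total:
7 x $3 = $21

$21


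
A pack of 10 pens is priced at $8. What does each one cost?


Total cost: $8
Number of items: 10
Unit price: $8 / 10 = $0.80

$0.80


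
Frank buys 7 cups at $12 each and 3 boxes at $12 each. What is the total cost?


Cost of cups:
7 x $12 = $84
Cost of boxes:
3 x $12 = $36
Add both:
$84 + $36 = $120

$120


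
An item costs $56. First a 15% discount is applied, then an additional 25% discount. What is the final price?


First discount:
15% of $56 = $8.40
Price after first discount:
$56 - $8.40 = $47.60
Second discount:
25% of $47.60 = $11.90
Final price:
$47.60 - $11.90 = $35.70

$35.70


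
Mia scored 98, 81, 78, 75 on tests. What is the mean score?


Add the scores:
98 + 81 + 78 + 75 = 332
Divide by the number of tests:
332 / 4 = 83

83
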